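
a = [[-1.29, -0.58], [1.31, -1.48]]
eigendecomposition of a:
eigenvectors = [[0.06+0.55j, 0.06-0.55j], [0.83+0.00j, (0.83-0j)]]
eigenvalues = [(-1.39+0.87j), (-1.39-0.87j)]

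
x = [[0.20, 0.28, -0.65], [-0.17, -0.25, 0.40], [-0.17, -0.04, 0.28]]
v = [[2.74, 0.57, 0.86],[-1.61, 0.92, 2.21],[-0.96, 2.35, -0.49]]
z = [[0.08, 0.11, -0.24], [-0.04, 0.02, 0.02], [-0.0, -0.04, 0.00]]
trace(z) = 0.10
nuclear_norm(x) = 1.12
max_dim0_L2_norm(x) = 0.81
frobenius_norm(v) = 4.86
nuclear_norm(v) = 8.25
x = v @ z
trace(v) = 3.17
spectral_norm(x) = 0.94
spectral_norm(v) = 3.49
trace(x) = 0.23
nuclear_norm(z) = 0.35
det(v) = -19.62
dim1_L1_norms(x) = [1.13, 0.82, 0.49]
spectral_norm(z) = 0.28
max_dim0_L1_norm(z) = 0.26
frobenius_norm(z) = 0.28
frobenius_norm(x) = 0.95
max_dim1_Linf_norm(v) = 2.74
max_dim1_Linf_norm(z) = 0.24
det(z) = -0.00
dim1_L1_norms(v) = [4.17, 4.74, 3.8]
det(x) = 0.01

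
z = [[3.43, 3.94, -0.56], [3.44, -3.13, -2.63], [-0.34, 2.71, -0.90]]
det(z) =45.206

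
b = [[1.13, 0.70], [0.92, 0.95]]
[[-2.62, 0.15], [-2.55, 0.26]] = b @ [[-1.63, -0.08],[-1.11, 0.35]]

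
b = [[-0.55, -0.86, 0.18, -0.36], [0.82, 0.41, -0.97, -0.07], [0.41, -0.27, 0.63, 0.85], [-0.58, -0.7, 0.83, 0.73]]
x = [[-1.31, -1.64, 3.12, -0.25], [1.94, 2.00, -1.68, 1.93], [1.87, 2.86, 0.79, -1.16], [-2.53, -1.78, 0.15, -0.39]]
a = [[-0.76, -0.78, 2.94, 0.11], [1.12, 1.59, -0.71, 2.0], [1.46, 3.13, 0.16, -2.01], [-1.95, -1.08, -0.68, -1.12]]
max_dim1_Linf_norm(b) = 0.97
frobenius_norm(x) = 7.20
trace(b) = 1.22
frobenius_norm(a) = 6.39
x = a + b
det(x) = 24.65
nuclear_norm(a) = 11.59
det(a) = 36.78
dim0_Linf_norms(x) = [2.53, 2.86, 3.12, 1.93]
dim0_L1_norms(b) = [2.36, 2.24, 2.61, 2.01]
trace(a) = -0.13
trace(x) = 1.09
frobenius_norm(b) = 2.53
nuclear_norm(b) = 4.21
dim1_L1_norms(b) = [1.95, 2.27, 2.16, 2.84]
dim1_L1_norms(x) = [6.32, 7.55, 6.68, 4.85]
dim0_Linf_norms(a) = [1.95, 3.13, 2.94, 2.01]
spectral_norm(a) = 4.60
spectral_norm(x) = 6.07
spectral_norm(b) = 2.09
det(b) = 0.42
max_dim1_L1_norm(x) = 7.55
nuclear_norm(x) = 11.90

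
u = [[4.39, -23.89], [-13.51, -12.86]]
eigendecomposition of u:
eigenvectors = [[0.90, 0.64], [-0.43, 0.77]]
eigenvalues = [15.69, -24.16]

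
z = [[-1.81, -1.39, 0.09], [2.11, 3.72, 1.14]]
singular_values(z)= [4.88, 0.99]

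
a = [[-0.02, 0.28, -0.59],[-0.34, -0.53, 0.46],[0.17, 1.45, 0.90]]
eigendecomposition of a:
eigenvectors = [[(0.76+0j), 0.76-0.00j, -0.34+0.00j], [-0.42+0.24j, -0.42-0.24j, (0.29+0j)], [0.39-0.19j, 0.39+0.19j, 0.90+0.00j]]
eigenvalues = [(-0.48+0.24j), (-0.48-0.24j), (1.3+0j)]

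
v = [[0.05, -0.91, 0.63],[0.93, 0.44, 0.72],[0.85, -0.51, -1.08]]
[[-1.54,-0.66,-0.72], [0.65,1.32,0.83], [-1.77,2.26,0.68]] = v @ [[-0.48, 1.87, 0.81], [1.91, 0.3, 0.64], [0.36, -0.76, -0.29]]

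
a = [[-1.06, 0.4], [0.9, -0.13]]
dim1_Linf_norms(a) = [1.06, 0.9]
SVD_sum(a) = [[-1.09,0.31], [0.87,-0.25]] + [[0.03, 0.09],[0.03, 0.12]]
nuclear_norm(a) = 1.60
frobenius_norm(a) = 1.45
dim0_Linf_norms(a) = [1.06, 0.4]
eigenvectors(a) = [[-0.81, -0.31], [0.59, -0.95]]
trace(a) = -1.19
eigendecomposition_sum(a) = [[-1.09, 0.36], [0.8, -0.26]] + [[0.03, 0.04], [0.1, 0.13]]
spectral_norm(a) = 1.44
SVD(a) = [[-0.78, 0.62], [0.62, 0.78]] @ diag([1.4445902082338122, 0.15381524721233336]) @ [[0.96, -0.27], [0.27, 0.96]]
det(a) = -0.22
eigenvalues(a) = [-1.35, 0.16]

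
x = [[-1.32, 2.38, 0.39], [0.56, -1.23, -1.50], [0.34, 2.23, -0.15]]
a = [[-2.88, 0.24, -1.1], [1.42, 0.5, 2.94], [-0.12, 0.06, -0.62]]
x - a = [[1.56,2.14,1.49], [-0.86,-1.73,-4.44], [0.46,2.17,0.47]]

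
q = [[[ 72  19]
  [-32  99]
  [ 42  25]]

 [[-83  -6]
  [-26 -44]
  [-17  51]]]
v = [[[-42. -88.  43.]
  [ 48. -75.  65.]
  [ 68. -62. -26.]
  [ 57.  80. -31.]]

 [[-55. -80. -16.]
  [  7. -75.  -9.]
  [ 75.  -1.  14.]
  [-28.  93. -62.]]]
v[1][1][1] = -75.0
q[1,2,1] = 51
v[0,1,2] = 65.0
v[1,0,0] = -55.0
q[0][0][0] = 72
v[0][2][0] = 68.0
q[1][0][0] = -83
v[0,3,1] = 80.0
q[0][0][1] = 19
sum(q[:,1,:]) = -3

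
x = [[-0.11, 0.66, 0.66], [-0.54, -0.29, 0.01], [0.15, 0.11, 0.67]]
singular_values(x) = [1.12, 0.59, 0.38]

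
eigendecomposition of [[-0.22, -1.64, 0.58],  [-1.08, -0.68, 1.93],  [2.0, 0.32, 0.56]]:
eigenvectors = [[(0.57+0j), (0.15+0.42j), 0.15-0.42j], [0.71+0.00j, 0.37-0.45j, 0.37+0.45j], [-0.42+0.00j, (0.68+0j), (0.68-0j)]]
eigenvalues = [(-2.69+0j), (1.18+1.02j), (1.18-1.02j)]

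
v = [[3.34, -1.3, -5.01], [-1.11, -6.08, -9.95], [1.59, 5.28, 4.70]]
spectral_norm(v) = 14.38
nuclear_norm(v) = 19.97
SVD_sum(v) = [[-0.18, -2.62, -3.98], [-0.45, -6.42, -9.75], [0.27, 3.78, 5.75]] + [[3.31, 1.61, -1.22], [-0.31, -0.15, 0.11], [1.78, 0.86, -0.65]] + [[0.21, -0.29, 0.18], [-0.35, 0.49, -0.31], [-0.45, 0.63, -0.40]]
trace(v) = 1.96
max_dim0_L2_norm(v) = 12.09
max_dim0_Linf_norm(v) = 9.95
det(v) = 74.74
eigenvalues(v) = [(2.69+0j), (-0.36+5.26j), (-0.36-5.26j)]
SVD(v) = [[0.33,-0.88,-0.34], [0.81,0.08,0.58], [-0.48,-0.47,0.74]] @ diag([14.37852156478595, 4.417789658250189, 1.1766274458991006]) @ [[-0.04,-0.55,-0.83], [-0.85,-0.42,0.31], [-0.52,0.72,-0.45]]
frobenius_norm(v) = 15.09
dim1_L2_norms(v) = [6.16, 11.71, 7.25]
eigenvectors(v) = [[-0.91+0.00j,(0.12-0.32j),(0.12+0.32j)], [0.35+0.00j,0.75+0.00j,(0.75-0j)], [(-0.21+0j),-0.44-0.36j,(-0.44+0.36j)]]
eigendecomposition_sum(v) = [[(2.53+0j), (-1.73+0j), -2.25+0.00j], [-0.99+0.00j, (0.67+0j), 0.88-0.00j], [0.59+0.00j, (-0.4+0j), -0.52+0.00j]] + [[(0.4+0.18j), (0.22+1.72j), (-1.38+2.12j)],[-0.06+0.97j, -3.38+1.75j, -5.41-1.24j],[0.50-0.54j, (2.84+0.59j), (2.61+3.34j)]] + [[0.40-0.18j, (0.22-1.72j), (-1.38-2.12j)],[(-0.06-0.97j), (-3.38-1.75j), (-5.41+1.24j)],[(0.5+0.54j), (2.84-0.59j), (2.61-3.34j)]]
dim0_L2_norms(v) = [3.86, 8.16, 12.09]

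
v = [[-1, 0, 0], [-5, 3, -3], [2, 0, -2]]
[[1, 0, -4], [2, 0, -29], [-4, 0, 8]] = v@[[-1, 0, 4], [0, 0, -3], [1, 0, 0]]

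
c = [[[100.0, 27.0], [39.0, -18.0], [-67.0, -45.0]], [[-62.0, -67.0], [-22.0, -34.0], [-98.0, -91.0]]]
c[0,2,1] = -45.0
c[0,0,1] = 27.0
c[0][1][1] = -18.0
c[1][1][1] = -34.0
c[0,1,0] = 39.0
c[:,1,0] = [39.0, -22.0]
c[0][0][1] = 27.0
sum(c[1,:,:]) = -374.0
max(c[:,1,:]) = 39.0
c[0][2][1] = -45.0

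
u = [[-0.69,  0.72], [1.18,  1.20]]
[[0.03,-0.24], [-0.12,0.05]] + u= [[-0.66,0.48], [1.06,1.25]]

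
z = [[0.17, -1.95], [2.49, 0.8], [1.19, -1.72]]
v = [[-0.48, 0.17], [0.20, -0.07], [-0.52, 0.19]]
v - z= [[-0.65, 2.12], [-2.29, -0.87], [-1.71, 1.91]]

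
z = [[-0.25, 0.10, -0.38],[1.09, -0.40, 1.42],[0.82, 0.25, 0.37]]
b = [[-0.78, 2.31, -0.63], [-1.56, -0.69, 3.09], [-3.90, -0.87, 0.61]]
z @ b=[[1.52, -0.32, 0.23], [-5.76, 1.56, -1.06], [-2.47, 1.4, 0.48]]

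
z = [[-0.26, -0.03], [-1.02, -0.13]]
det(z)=0.003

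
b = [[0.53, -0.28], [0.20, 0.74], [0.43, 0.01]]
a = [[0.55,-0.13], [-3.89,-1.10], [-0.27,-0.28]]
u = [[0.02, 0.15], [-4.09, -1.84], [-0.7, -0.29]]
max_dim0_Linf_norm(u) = 4.09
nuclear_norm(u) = 4.68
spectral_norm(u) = 4.55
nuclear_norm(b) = 1.50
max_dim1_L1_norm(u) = 5.93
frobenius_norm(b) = 1.06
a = u + b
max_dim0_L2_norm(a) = 3.94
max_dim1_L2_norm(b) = 0.77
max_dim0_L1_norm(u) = 4.81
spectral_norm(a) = 4.09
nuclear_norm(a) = 4.42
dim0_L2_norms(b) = [0.71, 0.79]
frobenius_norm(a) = 4.10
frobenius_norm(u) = 4.55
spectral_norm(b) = 0.79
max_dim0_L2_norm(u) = 4.15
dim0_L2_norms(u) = [4.15, 1.87]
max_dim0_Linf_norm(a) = 3.89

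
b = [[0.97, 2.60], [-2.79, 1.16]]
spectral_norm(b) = 3.03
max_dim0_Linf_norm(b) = 2.79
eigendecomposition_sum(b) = [[(0.48+1.36j), 1.30-0.51j], [(-1.4+0.55j), (0.58+1.33j)]] + [[0.48-1.36j, 1.30+0.51j],[(-1.4-0.55j), 0.58-1.33j]]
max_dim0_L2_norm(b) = 2.95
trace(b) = 2.13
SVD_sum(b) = [[-0.51, 0.34], [-2.48, 1.63]] + [[1.48, 2.26], [-0.31, -0.47]]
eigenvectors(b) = [[-0.02+0.69j, (-0.02-0.69j)], [-0.72+0.00j, -0.72-0.00j]]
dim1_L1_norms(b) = [3.57, 3.95]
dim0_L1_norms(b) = [3.76, 3.76]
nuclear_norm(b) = 5.80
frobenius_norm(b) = 4.10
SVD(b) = [[0.2, 0.98], [0.98, -0.20]] @ diag([3.0321511787559032, 2.763450601905015]) @ [[-0.84, 0.55], [0.55, 0.84]]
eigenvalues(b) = [(1.06+2.69j), (1.06-2.69j)]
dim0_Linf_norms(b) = [2.79, 2.6]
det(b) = 8.38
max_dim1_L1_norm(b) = 3.95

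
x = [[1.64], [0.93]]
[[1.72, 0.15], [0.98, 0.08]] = x @ [[1.05,  0.09]]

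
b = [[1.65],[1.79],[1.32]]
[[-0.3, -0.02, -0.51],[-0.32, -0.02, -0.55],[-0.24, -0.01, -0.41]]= b@[[-0.18, -0.01, -0.31]]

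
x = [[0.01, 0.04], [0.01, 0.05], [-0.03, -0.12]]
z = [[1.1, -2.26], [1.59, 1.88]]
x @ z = [[0.07, 0.05], [0.09, 0.07], [-0.22, -0.16]]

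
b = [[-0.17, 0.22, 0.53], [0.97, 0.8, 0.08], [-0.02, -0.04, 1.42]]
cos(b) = [[0.89, -0.06, -0.28], [-0.28, 0.6, -0.25], [0.02, 0.04, 0.15]]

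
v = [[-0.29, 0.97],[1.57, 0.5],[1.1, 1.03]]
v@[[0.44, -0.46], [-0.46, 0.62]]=[[-0.57,0.73], [0.46,-0.41], [0.01,0.13]]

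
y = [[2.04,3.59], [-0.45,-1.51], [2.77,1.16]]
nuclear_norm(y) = 6.76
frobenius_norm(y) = 5.34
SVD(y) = [[-0.80,0.42],[0.29,-0.36],[-0.52,-0.83]] @ diag([5.070786367269378, 1.6846143824374251]) @ [[-0.63,-0.77],[-0.77,0.63]]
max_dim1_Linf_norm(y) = 3.59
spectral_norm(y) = 5.07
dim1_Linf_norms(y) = [3.59, 1.51, 2.77]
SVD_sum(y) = [[2.58,  3.15], [-0.92,  -1.12], [1.68,  2.05]] + [[-0.54, 0.44], [0.47, -0.39], [1.09, -0.89]]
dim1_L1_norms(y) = [5.63, 1.96, 3.93]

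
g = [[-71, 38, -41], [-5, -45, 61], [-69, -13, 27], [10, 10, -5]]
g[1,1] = -45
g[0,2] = -41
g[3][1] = 10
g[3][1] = 10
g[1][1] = -45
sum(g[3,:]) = 15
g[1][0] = -5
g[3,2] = -5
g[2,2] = 27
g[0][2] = -41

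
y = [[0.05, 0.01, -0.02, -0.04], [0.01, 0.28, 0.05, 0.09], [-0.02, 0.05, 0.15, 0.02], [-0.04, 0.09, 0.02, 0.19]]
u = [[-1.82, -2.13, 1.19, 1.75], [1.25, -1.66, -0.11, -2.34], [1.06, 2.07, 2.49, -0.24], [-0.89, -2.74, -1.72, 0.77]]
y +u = [[-1.77, -2.12, 1.17, 1.71], [1.26, -1.38, -0.06, -2.25], [1.04, 2.12, 2.64, -0.22], [-0.93, -2.65, -1.7, 0.96]]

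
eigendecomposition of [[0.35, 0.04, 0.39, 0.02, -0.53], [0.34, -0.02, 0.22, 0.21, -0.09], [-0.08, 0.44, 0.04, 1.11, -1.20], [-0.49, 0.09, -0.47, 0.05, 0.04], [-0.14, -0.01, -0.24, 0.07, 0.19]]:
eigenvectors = [[(0.65+0j), 0.65-0.00j, (0.35-0.01j), 0.35+0.01j, -0.30+0.00j], [(0.17+0.03j), 0.17-0.03j, (-0.27+0.15j), (-0.27-0.15j), -0.91+0.00j], [(-0.39+0.26j), -0.39-0.26j, (-0.69+0j), (-0.69-0j), (0.15+0j)], [(-0.49-0.07j), (-0.49+0.07j), (-0.12-0.42j), -0.12+0.42j, 0.17+0.00j], [-0.29-0.06j, (-0.29+0.06j), -0.28-0.18j, -0.28+0.18j, (-0.15+0j)]]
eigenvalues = [(0.35+0.2j), (0.35-0.2j), (-0.05+0.26j), (-0.05-0.26j), 0j]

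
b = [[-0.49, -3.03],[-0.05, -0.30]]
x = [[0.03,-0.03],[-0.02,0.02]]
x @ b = [[-0.01, -0.08], [0.01, 0.05]]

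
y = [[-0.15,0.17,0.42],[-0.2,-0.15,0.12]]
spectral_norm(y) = 0.50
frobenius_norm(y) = 0.55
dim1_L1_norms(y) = [0.74, 0.47]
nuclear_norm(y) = 0.74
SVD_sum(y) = [[-0.19, 0.11, 0.42], [-0.06, 0.04, 0.14]] + [[0.04, 0.06, 0.00], [-0.14, -0.19, -0.02]]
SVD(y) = [[-0.95, -0.31],[-0.31, 0.95]] @ diag([0.4956407634263666, 0.24298196153239138]) @ [[0.41,  -0.23,  -0.88], [-0.59,  -0.8,  -0.07]]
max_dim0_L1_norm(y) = 0.54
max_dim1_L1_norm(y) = 0.74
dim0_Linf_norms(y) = [0.2, 0.17, 0.42]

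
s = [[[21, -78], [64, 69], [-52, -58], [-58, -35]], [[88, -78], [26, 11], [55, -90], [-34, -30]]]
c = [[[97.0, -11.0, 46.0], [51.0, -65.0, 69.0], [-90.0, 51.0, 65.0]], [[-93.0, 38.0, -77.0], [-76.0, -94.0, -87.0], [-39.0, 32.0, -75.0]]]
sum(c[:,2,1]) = 83.0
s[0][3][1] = -35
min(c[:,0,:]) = -93.0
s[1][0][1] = -78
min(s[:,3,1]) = -35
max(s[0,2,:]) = -52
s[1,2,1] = -90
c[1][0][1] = 38.0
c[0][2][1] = 51.0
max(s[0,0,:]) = 21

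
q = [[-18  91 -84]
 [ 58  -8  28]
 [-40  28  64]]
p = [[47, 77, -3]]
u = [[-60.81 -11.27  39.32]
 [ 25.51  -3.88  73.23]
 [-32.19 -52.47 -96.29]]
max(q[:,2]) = 64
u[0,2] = 39.32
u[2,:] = [-32.19, -52.47, -96.29]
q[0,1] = 91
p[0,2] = -3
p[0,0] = 47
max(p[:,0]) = 47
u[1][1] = -3.88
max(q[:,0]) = 58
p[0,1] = 77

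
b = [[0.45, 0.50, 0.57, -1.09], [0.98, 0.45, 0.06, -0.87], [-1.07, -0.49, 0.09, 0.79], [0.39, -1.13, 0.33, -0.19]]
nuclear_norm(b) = 4.29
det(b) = 0.01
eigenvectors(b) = [[-0.32+0.00j, (-0.51-0.33j), (-0.51+0.33j), -0.40+0.00j], [-0.57+0.00j, -0.25+0.20j, -0.25-0.20j, (-0.22+0j)], [0.64+0.00j, (0.14-0.32j), (0.14+0.32j), (-0.65+0j)], [0.41+0.00j, (-0.64+0j), -0.64-0.00j, -0.61+0.00j]]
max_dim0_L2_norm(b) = 1.61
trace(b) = 0.80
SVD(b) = [[-0.55,0.01,-0.82,0.16], [-0.59,-0.02,0.25,-0.77], [0.59,-0.02,-0.51,-0.62], [-0.01,-1.0,-0.00,0.03]] @ diag([2.323524464871568, 1.255250539107148, 0.7111063842537954, 0.0028027643501526496]) @ [[-0.63,  -0.35,  -0.13,  0.68], [-0.30,  0.91,  -0.26,  0.14], [0.59,  -0.06,  -0.70,  0.38], [-0.40,  -0.23,  -0.65,  -0.61]]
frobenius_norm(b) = 2.73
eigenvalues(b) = [(1.58+0j), (-0.39+0.71j), (-0.39-0.71j), (0.01+0j)]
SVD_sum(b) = [[0.8, 0.45, 0.16, -0.87], [0.87, 0.49, 0.18, -0.94], [-0.86, -0.49, -0.18, 0.93], [0.01, 0.01, 0.0, -0.01]] + [[-0.00,0.01,-0.0,0.0],[0.01,-0.03,0.01,-0.0],[0.01,-0.03,0.01,-0.00],[0.38,-1.14,0.33,-0.18]] + [[-0.35, 0.04, 0.41, -0.22], [0.11, -0.01, -0.12, 0.07], [-0.22, 0.02, 0.26, -0.14], [-0.0, 0.0, 0.0, -0.00]] + [[-0.00,-0.0,-0.0,-0.00],[0.00,0.0,0.00,0.0],[0.0,0.0,0.00,0.0],[-0.0,-0.0,-0.00,-0.00]]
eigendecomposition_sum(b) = [[(0.27+0j), 0.50-0.00j, (0.03-0j), -0.40+0.00j], [(0.47+0j), 0.88-0.00j, (0.06-0j), (-0.69+0j)], [-0.53+0.00j, -0.99+0.00j, -0.07+0.00j, 0.78-0.00j], [-0.34+0.00j, (-0.63+0j), -0.04+0.00j, 0.50-0.00j]] + [[0.09+0.49j, -0.00-0.43j, (0.27-0.09j), (-0.35-0.06j)], [0.26+0.04j, -0.21-0.07j, (-0-0.15j), (-0.09+0.16j)], [-0.27+0.10j, 0.25-0.04j, (0.08+0.14j), -0.2j], [(0.36+0.39j), -0.25-0.38j, (0.18-0.24j), -0.35+0.14j]] + [[(0.09-0.49j), (-0+0.43j), 0.27+0.09j, (-0.35+0.06j)], [0.26-0.04j, (-0.21+0.07j), -0.00+0.15j, -0.09-0.16j], [-0.27-0.10j, 0.25+0.04j, 0.08-0.14j, 0.00+0.20j], [(0.36-0.39j), -0.25+0.38j, 0.18+0.24j, -0.35-0.14j]] + [[-0.00+0.00j,-0j,-0j,-0.00-0.00j], [-0.00+0.00j,0.00-0.00j,0.00-0.00j,-0.00-0.00j], [-0.00+0.00j,0.01-0.00j,0.00-0.00j,(-0-0j)], [(-0+0j),0.01-0.00j,-0j,-0.00-0.00j]]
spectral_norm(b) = 2.32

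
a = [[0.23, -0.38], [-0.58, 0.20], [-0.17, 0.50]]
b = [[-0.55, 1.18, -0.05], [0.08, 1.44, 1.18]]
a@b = [[-0.16, -0.28, -0.46], [0.34, -0.40, 0.26], [0.13, 0.52, 0.6]]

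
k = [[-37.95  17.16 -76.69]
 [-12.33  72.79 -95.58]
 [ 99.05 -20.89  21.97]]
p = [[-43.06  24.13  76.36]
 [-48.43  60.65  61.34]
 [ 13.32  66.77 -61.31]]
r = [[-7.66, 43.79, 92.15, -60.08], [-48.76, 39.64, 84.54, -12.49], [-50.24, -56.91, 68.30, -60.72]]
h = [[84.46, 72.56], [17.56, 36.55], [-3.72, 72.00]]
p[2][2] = -61.31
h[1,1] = 36.55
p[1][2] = 61.34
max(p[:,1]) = 66.77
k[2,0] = 99.05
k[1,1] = 72.79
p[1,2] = 61.34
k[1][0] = -12.33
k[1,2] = -95.58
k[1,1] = 72.79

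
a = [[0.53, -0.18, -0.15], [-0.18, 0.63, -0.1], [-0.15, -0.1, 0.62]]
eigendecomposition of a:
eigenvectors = [[-0.7, -0.66, -0.26], [-0.52, 0.73, -0.44], [-0.48, 0.17, 0.86]]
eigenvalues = [0.29, 0.77, 0.72]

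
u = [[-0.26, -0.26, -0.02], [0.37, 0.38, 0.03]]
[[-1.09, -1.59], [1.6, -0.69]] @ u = [[-0.3, -0.32, -0.03],  [-0.67, -0.68, -0.05]]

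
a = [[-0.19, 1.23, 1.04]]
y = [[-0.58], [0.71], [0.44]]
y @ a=[[0.11, -0.71, -0.6], [-0.13, 0.87, 0.74], [-0.08, 0.54, 0.46]]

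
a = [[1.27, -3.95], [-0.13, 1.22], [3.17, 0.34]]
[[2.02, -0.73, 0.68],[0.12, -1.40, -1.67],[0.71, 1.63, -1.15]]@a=[[4.82, -8.64], [-4.96, -2.75], [-2.96, -1.21]]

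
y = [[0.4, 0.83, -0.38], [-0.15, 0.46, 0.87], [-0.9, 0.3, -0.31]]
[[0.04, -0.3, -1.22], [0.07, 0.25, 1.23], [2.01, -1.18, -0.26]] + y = [[0.44,0.53,-1.60],[-0.08,0.71,2.10],[1.11,-0.88,-0.57]]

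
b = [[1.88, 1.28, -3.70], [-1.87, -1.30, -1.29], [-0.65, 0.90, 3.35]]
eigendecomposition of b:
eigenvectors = [[(0.31+0.54j), 0.31-0.54j, -0.80+0.00j], [(-0.74+0j), (-0.74-0j), 0.13+0.00j], [(0.16+0.17j), (0.16-0.17j), 0.59+0.00j]]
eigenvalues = [(-0.25+1.66j), (-0.25-1.66j), (4.42+0j)]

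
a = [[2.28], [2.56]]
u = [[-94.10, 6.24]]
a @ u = [[-214.55, 14.23], [-240.90, 15.97]]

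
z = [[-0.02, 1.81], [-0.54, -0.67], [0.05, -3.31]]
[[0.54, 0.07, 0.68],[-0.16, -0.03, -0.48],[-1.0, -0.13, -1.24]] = z @ [[-0.08, 0.01, 0.41], [0.30, 0.04, 0.38]]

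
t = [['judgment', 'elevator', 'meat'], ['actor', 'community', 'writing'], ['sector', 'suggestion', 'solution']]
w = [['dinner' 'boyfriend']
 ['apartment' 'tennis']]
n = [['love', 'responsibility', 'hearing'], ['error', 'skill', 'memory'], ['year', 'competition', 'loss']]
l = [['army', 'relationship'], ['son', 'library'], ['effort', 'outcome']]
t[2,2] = 'solution'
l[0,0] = 'army'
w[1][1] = 'tennis'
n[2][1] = 'competition'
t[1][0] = 'actor'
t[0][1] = 'elevator'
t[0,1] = 'elevator'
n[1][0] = 'error'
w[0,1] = 'boyfriend'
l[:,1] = ['relationship', 'library', 'outcome']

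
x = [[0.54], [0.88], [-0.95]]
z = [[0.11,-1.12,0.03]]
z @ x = [[-0.95]]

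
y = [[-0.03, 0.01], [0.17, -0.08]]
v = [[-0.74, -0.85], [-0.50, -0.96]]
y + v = [[-0.77,  -0.84], [-0.33,  -1.04]]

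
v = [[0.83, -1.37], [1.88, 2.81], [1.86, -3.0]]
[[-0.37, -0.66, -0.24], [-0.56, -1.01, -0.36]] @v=[[-1.99, -0.63], [-3.03, -0.99]]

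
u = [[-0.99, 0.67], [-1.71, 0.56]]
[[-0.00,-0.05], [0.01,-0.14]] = u@ [[-0.01, 0.11], [-0.02, 0.09]]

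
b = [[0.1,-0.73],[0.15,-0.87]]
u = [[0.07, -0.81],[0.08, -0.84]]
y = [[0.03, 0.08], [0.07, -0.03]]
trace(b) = -0.77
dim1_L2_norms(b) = [0.74, 0.88]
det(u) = 0.01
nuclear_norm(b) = 1.17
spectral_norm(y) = 0.09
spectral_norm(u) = 1.17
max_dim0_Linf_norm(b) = 0.87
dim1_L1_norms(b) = [0.83, 1.02]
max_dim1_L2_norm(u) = 0.84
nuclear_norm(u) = 1.18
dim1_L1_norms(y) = [0.11, 0.1]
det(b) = 0.02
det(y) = -0.01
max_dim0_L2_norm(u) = 1.17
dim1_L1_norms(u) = [0.88, 0.92]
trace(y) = 0.00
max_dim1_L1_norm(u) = 0.92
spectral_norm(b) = 1.15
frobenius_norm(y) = 0.11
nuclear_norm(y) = 0.16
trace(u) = -0.77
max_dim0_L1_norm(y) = 0.11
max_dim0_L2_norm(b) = 1.14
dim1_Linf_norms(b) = [0.73, 0.87]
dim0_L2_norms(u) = [0.11, 1.17]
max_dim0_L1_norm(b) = 1.6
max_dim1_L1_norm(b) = 1.02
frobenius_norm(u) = 1.17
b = u + y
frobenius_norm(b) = 1.15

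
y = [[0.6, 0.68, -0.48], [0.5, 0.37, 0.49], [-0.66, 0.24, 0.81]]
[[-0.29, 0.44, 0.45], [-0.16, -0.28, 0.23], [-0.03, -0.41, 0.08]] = y@[[-0.07,-0.10,0.06], [-0.36,0.26,0.59], [0.01,-0.67,-0.03]]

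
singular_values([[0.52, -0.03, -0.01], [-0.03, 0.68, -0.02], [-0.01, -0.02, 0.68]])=[0.7, 0.67, 0.51]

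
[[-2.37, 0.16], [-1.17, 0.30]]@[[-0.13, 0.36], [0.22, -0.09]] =[[0.34, -0.87], [0.22, -0.45]]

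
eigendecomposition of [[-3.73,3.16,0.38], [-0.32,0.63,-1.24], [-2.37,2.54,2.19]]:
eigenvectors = [[(-0.92+0j), 0.42-0.11j, 0.42+0.11j], [-0.20+0.00j, (0.7+0j), (0.7-0j)], [(-0.33+0j), (-0.32-0.46j), (-0.32+0.46j)]]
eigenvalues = [(-2.91+0j), (1+0.87j), (1-0.87j)]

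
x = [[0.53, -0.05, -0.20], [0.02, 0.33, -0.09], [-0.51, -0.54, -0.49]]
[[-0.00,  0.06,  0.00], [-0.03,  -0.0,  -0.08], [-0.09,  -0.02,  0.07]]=x @[[0.06, 0.1, 0.01], [-0.06, -0.02, -0.22], [0.18, -0.05, 0.08]]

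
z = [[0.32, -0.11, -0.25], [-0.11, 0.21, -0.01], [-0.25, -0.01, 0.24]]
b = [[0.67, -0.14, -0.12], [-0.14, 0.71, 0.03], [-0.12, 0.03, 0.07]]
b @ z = [[0.26,  -0.1,  -0.19], [-0.13,  0.16,  0.04], [-0.06,  0.02,  0.05]]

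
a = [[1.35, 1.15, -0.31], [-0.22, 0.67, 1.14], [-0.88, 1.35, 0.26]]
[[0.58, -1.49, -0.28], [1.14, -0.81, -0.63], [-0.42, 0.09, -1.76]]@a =[[1.36, -0.71, -1.95],[2.27, -0.08, -1.44],[0.96, -2.8, -0.22]]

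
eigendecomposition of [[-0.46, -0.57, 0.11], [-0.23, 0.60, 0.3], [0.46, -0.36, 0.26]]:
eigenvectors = [[0.90+0.00j, -0.28-0.18j, -0.28+0.18j],  [(0.25+0j), (0.23+0.47j), (0.23-0.47j)],  [-0.35+0.00j, -0.78+0.00j, (-0.78-0j)]]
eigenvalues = [(-0.66+0j), (0.53+0.33j), (0.53-0.33j)]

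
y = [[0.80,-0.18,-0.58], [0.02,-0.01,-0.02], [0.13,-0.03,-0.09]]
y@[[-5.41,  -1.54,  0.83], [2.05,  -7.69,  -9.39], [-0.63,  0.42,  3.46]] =[[-4.33, -0.09, 0.35],  [-0.12, 0.04, 0.04],  [-0.71, -0.01, 0.08]]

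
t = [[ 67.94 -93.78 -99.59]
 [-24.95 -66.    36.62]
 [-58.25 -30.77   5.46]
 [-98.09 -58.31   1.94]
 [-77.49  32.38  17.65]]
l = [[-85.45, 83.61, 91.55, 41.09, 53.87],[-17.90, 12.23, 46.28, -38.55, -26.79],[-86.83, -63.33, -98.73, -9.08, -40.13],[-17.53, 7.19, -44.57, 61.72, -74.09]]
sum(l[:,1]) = 39.7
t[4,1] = 32.38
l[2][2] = -98.73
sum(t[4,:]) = -27.459999999999994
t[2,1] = -30.77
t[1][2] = 36.62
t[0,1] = -93.78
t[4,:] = [-77.49, 32.38, 17.65]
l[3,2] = -44.57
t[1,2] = 36.62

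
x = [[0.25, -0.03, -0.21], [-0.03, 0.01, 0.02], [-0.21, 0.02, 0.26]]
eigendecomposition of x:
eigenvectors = [[0.70, -0.69, -0.19], [-0.08, 0.19, -0.98], [-0.71, -0.7, -0.08]]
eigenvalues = [0.47, 0.05, 0.01]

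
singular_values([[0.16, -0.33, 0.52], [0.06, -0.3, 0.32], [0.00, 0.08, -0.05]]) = [0.78, 0.09, 0.0]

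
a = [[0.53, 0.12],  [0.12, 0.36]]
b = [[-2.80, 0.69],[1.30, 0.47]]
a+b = [[-2.27,0.81],[1.42,0.83]]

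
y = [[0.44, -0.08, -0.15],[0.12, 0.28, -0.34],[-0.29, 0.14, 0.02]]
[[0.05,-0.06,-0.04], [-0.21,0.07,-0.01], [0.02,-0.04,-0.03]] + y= [[0.49,  -0.14,  -0.19], [-0.09,  0.35,  -0.35], [-0.27,  0.10,  -0.01]]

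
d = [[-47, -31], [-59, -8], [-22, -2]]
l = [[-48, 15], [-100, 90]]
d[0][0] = -47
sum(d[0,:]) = -78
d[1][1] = -8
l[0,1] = 15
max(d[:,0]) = -22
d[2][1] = -2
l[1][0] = -100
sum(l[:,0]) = -148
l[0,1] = 15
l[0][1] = 15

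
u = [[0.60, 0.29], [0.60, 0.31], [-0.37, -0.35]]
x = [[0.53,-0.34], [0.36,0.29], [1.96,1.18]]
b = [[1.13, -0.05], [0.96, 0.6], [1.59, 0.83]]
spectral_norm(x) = 2.35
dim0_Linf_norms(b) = [1.59, 0.83]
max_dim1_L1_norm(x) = 3.14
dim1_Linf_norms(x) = [0.53, 0.36, 1.96]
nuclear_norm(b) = 2.88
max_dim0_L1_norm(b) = 3.68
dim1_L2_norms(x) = [0.63, 0.46, 2.29]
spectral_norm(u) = 1.07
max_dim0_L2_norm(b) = 2.17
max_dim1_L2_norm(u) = 0.68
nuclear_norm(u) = 1.20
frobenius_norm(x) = 2.42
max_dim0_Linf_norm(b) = 1.59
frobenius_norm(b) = 2.40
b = u + x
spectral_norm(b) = 2.34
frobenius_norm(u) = 1.08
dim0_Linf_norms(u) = [0.6, 0.35]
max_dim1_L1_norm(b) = 2.42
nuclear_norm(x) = 2.92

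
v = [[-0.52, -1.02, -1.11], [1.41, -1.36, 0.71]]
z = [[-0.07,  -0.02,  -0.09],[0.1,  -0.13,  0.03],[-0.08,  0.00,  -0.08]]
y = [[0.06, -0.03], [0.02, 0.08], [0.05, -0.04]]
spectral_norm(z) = 0.20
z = y @ v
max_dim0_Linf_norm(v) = 1.41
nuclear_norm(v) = 3.68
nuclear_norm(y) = 0.17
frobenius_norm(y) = 0.12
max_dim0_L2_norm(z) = 0.15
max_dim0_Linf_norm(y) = 0.08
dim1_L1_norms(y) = [0.09, 0.1, 0.09]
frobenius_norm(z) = 0.23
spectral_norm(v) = 2.09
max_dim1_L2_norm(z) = 0.17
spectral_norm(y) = 0.10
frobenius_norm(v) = 2.62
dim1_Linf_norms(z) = [0.09, 0.13, 0.08]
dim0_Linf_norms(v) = [1.41, 1.36, 1.11]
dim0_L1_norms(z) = [0.25, 0.15, 0.2]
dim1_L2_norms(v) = [1.59, 2.08]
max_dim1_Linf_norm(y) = 0.08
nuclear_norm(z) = 0.32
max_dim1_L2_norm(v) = 2.08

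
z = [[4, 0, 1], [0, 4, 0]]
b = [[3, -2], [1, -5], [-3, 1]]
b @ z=[[12, -8, 3], [4, -20, 1], [-12, 4, -3]]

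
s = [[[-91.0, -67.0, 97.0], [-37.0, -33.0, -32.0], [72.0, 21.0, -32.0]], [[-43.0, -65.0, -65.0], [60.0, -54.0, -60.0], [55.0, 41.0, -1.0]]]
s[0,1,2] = -32.0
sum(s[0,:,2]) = 33.0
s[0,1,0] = -37.0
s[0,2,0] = 72.0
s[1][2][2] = -1.0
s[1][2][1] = 41.0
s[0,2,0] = 72.0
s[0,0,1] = -67.0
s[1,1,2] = -60.0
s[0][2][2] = -32.0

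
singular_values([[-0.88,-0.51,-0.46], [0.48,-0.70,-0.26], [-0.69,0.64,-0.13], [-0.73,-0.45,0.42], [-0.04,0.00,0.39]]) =[1.42, 1.18, 0.77]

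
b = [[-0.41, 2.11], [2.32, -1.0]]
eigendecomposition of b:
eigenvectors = [[0.74, -0.64], [0.68, 0.77]]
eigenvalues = [1.53, -2.94]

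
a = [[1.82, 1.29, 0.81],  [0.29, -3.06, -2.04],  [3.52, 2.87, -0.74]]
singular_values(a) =[5.44, 3.18, 0.88]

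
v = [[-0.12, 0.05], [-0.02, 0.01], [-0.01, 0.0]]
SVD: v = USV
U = [[-0.98,-0.0], [-0.17,-0.37], [-0.07,0.93]]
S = [0.13, 0.0]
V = [[0.92, -0.38], [-0.38, -0.92]]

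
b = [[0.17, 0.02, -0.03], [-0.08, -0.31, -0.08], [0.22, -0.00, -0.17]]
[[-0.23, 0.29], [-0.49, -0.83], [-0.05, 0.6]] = b @ [[-2.13, 0.92], [2.77, 3.04], [-2.45, -2.31]]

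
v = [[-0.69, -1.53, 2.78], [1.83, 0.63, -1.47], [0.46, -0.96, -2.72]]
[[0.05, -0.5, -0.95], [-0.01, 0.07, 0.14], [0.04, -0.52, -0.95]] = v @ [[0.01, -0.08, -0.15], [-0.04, 0.42, 0.78], [-0.00, 0.03, 0.05]]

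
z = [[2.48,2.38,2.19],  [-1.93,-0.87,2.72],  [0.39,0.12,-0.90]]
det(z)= -0.241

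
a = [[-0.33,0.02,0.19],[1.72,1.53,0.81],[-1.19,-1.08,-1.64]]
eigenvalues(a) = [1.17, -0.4, -1.21]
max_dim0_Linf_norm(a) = 1.72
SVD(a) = [[-0.03, -0.38, 0.92], [0.73, 0.62, 0.28], [-0.68, 0.68, 0.26]] @ diag([3.2653819102516457, 0.8151092471683958, 0.2139576953088532]) @ [[0.64, 0.57, 0.52], [0.47, 0.25, -0.85], [-0.61, 0.78, -0.11]]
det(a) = 0.57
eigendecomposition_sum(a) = [[-0.04, -0.05, -0.02], [1.21, 1.39, 0.48], [-0.45, -0.51, -0.18]] + [[-0.48, -0.06, -0.11], [0.37, 0.04, 0.08], [0.14, 0.02, 0.03]] + [[0.19, 0.12, 0.32], [0.14, 0.09, 0.24], [-0.88, -0.58, -1.49]]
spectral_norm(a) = 3.27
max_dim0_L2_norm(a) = 2.12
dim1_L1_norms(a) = [0.54, 4.06, 3.91]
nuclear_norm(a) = 4.29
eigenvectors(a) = [[0.03, -0.77, -0.20], [-0.94, 0.59, -0.16], [0.35, 0.22, 0.97]]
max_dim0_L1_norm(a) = 3.24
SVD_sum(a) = [[-0.06, -0.06, -0.05],[1.52, 1.35, 1.25],[-1.42, -1.26, -1.16]] + [[-0.15,  -0.08,  0.26], [0.24,  0.13,  -0.43], [0.26,  0.14,  -0.47]] + [[-0.12, 0.15, -0.02], [-0.04, 0.05, -0.01], [-0.03, 0.04, -0.01]]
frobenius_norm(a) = 3.37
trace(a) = -0.44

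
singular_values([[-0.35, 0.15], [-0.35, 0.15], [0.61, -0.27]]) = [0.86, 0.0]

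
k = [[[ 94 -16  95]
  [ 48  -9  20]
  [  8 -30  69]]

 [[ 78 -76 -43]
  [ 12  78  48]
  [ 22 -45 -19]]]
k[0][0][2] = 95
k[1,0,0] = 78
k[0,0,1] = -16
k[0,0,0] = 94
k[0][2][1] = -30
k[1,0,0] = 78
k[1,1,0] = 12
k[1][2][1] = -45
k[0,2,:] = [8, -30, 69]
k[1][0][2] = -43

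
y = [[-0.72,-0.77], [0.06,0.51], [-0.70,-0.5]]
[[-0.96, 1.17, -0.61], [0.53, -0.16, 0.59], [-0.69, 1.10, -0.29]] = y@[[0.26, -1.47, -0.45], [1.01, -0.14, 1.21]]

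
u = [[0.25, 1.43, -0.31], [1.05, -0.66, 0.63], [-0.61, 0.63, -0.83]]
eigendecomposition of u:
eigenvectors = [[0.49, -0.87, -0.40], [-0.65, -0.48, 0.34], [0.59, 0.12, 0.85]]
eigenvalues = [-2.02, 1.08, -0.3]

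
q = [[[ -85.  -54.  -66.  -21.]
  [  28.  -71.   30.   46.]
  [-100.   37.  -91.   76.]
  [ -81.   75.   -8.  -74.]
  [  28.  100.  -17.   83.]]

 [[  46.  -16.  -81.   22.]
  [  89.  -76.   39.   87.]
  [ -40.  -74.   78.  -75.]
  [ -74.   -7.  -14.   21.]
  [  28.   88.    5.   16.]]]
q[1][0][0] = 46.0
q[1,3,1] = -7.0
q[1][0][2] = -81.0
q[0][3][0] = -81.0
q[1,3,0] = -74.0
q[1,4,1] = 88.0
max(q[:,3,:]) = 75.0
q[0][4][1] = 100.0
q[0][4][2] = -17.0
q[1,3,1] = -7.0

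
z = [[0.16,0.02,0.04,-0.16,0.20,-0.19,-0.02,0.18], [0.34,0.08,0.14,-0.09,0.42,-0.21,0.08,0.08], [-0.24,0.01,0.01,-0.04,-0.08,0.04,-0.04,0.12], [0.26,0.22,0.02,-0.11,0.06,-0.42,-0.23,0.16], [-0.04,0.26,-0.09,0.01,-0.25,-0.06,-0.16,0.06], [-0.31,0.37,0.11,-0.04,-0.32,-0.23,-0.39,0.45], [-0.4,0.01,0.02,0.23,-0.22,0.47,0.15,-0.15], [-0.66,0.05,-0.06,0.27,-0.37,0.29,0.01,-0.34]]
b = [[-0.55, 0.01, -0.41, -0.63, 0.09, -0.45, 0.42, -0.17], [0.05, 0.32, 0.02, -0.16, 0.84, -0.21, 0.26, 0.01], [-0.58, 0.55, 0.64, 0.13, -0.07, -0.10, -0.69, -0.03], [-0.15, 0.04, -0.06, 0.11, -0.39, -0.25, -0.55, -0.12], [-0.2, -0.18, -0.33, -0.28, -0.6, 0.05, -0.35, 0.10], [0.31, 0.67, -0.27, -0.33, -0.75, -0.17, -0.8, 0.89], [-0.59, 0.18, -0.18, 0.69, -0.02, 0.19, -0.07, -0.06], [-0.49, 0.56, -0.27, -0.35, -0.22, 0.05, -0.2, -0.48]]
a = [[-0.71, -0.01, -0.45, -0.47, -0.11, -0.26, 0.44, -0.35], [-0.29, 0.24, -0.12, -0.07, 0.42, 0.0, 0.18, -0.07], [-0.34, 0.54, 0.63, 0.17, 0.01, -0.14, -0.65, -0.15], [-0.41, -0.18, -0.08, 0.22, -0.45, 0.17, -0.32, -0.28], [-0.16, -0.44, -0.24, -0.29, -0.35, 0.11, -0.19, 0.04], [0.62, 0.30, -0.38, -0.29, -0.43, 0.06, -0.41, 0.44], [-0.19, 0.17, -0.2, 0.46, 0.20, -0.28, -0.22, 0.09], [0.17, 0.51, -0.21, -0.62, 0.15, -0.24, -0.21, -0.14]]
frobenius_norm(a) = 2.61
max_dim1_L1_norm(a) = 2.93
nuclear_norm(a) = 6.41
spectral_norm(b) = 1.97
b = z + a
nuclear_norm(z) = 3.40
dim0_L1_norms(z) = [2.41, 1.02, 0.49, 0.95, 1.92, 1.91, 1.08, 1.54]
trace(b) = -0.80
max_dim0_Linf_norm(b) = 0.89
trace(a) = -0.27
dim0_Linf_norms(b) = [0.59, 0.67, 0.64, 0.69, 0.84, 0.45, 0.8, 0.89]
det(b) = 0.12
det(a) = -0.03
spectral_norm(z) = 1.42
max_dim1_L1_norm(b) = 4.19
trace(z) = -0.53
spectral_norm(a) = 1.39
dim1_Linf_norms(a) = [0.71, 0.42, 0.65, 0.45, 0.44, 0.62, 0.46, 0.62]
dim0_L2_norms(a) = [1.16, 0.98, 0.95, 1.03, 0.87, 0.52, 1.02, 0.67]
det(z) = 0.00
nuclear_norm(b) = 7.65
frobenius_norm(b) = 3.14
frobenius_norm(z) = 1.82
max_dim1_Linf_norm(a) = 0.71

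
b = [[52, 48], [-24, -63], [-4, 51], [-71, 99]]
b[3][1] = 99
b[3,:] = [-71, 99]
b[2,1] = 51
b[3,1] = 99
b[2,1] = 51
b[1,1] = -63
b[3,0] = -71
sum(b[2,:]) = 47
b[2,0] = -4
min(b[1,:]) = -63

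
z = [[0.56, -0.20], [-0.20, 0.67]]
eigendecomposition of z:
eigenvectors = [[-0.8,0.61], [-0.61,-0.80]]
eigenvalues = [0.41, 0.82]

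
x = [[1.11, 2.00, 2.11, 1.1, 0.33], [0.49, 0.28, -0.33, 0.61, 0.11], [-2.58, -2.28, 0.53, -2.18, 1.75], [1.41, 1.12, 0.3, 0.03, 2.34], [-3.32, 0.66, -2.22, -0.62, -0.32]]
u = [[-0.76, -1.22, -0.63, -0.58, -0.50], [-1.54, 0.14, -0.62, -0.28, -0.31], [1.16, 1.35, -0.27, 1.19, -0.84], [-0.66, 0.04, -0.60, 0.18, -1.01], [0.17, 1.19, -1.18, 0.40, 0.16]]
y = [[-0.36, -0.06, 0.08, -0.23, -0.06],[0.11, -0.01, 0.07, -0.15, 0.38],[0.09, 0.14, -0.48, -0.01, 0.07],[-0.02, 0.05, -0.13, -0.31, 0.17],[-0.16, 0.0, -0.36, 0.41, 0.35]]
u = y @ x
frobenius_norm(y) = 1.11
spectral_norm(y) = 0.77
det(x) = 36.32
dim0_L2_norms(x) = [4.6, 3.31, 3.14, 2.59, 2.96]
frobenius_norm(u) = 4.03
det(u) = -0.02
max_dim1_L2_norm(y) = 0.67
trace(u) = -0.55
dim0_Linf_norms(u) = [1.54, 1.35, 1.18, 1.19, 1.01]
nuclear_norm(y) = 2.15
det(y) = -0.00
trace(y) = -0.81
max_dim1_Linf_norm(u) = 1.54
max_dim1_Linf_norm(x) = 3.32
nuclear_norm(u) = 7.32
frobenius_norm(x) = 7.58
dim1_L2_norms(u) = [1.75, 1.72, 2.32, 1.36, 1.74]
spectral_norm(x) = 5.81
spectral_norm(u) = 3.00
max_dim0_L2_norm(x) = 4.6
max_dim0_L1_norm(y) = 1.12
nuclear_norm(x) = 14.29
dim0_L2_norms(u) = [2.18, 2.18, 1.61, 1.42, 1.45]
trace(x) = 1.63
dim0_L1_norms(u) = [4.29, 3.94, 3.3, 2.63, 2.82]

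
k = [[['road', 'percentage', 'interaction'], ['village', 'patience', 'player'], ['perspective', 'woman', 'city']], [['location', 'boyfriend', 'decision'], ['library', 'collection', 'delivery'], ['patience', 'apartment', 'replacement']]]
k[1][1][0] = 'library'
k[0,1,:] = ['village', 'patience', 'player']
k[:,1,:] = [['village', 'patience', 'player'], ['library', 'collection', 'delivery']]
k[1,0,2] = 'decision'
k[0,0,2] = 'interaction'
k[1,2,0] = 'patience'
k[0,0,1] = 'percentage'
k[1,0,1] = 'boyfriend'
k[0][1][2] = 'player'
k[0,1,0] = 'village'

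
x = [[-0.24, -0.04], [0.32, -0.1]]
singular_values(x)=[0.4, 0.09]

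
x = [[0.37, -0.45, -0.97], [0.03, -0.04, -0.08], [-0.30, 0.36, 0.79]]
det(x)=-0.000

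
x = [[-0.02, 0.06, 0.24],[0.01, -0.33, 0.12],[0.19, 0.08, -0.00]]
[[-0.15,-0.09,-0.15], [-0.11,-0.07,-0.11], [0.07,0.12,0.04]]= x @[[0.30, 0.61, 0.19], [0.11, 0.10, 0.11], [-0.61, -0.35, -0.63]]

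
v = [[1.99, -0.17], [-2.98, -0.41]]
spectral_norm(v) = 3.59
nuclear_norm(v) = 3.96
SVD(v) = [[-0.55,0.84], [0.84,0.55]] @ diag([3.5919268493481002, 0.36818678538512584]) @ [[-1.0,-0.07], [0.07,-1.0]]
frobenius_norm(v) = 3.61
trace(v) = 1.58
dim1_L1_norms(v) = [2.16, 3.39]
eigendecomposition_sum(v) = [[2.03,-0.13],[-2.33,0.15]] + [[-0.04, -0.04], [-0.65, -0.56]]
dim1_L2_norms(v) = [2.0, 3.01]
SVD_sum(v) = [[1.97, 0.14],[-2.99, -0.21]] + [[0.02, -0.31], [0.01, -0.20]]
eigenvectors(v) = [[0.66, 0.07],[-0.75, 1.00]]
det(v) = -1.32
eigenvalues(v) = [2.19, -0.61]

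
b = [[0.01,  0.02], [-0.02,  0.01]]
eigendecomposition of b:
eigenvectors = [[(0.71+0j),0.71-0.00j], [0.71j,0.00-0.71j]]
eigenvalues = [(0.01+0.02j), (0.01-0.02j)]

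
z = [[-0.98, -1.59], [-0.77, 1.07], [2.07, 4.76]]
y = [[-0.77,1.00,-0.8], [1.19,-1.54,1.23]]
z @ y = [[-1.14, 1.47, -1.17], [1.87, -2.42, 1.93], [4.07, -5.26, 4.20]]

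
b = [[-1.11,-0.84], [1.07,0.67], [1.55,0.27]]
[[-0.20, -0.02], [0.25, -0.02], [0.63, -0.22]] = b @ [[0.47, -0.19],[-0.38, 0.27]]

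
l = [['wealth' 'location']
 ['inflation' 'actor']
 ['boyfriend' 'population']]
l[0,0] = 'wealth'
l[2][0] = 'boyfriend'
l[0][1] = 'location'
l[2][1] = 'population'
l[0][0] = 'wealth'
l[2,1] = 'population'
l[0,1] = 'location'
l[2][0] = 'boyfriend'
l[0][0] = 'wealth'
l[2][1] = 'population'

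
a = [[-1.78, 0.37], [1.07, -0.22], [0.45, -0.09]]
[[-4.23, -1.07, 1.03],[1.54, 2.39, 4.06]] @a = [[6.85, -1.42], [1.64, -0.32]]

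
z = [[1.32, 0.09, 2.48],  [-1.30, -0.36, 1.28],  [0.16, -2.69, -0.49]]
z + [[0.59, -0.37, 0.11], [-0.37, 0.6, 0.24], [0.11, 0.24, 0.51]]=[[1.91, -0.28, 2.59], [-1.67, 0.24, 1.52], [0.27, -2.45, 0.02]]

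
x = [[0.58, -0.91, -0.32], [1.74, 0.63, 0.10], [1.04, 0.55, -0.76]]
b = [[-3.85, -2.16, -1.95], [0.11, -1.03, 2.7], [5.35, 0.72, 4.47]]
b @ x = [[-8.02, 1.07, 2.5], [1.08, 0.74, -2.19], [9.00, -1.96, -5.04]]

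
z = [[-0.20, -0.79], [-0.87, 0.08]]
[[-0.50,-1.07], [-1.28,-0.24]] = z@[[1.49, 0.39],[0.26, 1.25]]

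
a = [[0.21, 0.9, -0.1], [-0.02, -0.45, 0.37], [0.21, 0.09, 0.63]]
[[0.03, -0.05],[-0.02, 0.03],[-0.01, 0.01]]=a@[[-0.00, 0.00], [0.03, -0.05], [-0.02, 0.03]]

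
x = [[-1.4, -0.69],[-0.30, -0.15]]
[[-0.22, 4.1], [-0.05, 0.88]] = x @ [[-0.23, -1.87], [0.79, -2.15]]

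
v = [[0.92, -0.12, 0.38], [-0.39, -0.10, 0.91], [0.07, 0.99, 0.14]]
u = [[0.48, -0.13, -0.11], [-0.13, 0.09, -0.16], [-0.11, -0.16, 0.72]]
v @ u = [[0.42, -0.19, 0.19],  [-0.27, -0.10, 0.71],  [-0.11, 0.06, -0.07]]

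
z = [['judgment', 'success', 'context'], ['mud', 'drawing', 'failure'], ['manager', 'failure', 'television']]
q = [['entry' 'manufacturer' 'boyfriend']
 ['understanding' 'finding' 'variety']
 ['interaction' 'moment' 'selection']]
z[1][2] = 'failure'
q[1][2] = 'variety'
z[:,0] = ['judgment', 'mud', 'manager']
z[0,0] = 'judgment'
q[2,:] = ['interaction', 'moment', 'selection']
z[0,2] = 'context'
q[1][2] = 'variety'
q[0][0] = 'entry'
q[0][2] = 'boyfriend'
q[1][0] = 'understanding'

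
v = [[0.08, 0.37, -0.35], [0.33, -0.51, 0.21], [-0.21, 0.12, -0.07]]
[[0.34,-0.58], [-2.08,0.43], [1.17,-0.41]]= v@[[-4.87,1.72], [0.13,1.97], [-1.95,4.14]]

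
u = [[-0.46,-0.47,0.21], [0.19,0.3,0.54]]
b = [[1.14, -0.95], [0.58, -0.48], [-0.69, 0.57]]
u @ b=[[-0.94, 0.78], [0.02, -0.02]]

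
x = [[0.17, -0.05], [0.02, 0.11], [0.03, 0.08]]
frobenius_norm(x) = 0.23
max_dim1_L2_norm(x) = 0.18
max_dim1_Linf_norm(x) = 0.17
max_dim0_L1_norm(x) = 0.24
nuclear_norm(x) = 0.32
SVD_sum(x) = [[0.17, -0.06], [-0.02, 0.01], [0.00, -0.00]] + [[0.00, 0.01], [0.04, 0.1], [0.03, 0.08]]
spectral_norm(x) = 0.18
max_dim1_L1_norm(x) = 0.22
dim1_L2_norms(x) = [0.18, 0.11, 0.09]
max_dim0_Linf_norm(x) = 0.17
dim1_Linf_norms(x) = [0.17, 0.11, 0.08]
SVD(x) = [[-0.99, -0.08],[0.11, -0.79],[-0.0, -0.61]] @ diag([0.1778503711363174, 0.13989011933183187]) @ [[-0.94, 0.34], [-0.34, -0.94]]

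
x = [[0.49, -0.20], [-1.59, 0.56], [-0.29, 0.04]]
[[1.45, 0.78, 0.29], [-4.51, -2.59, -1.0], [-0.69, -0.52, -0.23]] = x@[[2.07, 1.88, 0.89], [-2.18, 0.71, 0.74]]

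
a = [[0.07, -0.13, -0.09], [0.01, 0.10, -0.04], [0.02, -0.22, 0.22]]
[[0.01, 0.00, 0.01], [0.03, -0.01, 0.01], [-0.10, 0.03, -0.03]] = a@[[0.21, 0.01, 0.07], [0.21, -0.06, 0.02], [-0.28, 0.07, -0.13]]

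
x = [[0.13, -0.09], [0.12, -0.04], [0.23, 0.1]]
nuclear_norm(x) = 0.43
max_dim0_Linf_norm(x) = 0.23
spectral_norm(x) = 0.29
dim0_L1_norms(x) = [0.48, 0.23]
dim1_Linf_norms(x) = [0.13, 0.12, 0.23]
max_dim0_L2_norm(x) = 0.29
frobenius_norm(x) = 0.32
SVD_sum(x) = [[0.12, 0.01],[0.11, 0.01],[0.24, 0.02]] + [[0.01, -0.10], [0.01, -0.05], [-0.01, 0.08]]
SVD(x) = [[-0.41, -0.74], [-0.40, -0.37], [-0.82, 0.56]] @ diag([0.29128768975655756, 0.1380271052956177]) @ [[-1.0, -0.10], [-0.10, 1.00]]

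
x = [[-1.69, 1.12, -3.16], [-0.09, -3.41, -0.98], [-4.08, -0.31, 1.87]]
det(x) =59.833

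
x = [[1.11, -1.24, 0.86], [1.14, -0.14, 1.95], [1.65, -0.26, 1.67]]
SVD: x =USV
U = [[-0.45, 0.87, -0.19], [-0.61, -0.45, -0.65], [-0.65, -0.18, 0.74]]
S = [3.6, 1.08, 0.36]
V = [[-0.63,0.23,-0.74],[0.15,-0.9,-0.4],[0.76,0.36,-0.54]]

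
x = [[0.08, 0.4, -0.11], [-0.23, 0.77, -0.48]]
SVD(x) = [[-0.38, -0.93], [-0.93, 0.38]] @ diag([1.0080470427752264, 0.19631902493676193]) @ [[0.18, -0.86, 0.48],[-0.82, -0.4, -0.41]]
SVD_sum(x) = [[-0.07, 0.33, -0.18], [-0.17, 0.8, -0.45]] + [[0.15, 0.07, 0.07], [-0.06, -0.03, -0.03]]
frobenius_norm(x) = 1.03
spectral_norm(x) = 1.01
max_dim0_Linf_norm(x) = 0.77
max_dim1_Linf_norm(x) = 0.77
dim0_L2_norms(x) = [0.24, 0.87, 0.49]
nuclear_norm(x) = 1.20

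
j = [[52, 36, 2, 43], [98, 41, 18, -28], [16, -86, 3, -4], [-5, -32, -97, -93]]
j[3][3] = -93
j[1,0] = 98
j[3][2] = -97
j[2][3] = -4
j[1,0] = 98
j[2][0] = 16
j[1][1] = 41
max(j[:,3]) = 43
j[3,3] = -93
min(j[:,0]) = -5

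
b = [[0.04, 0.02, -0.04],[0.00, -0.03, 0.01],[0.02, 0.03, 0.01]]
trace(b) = 0.02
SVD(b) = [[-0.86, 0.50, -0.08], [0.34, 0.45, -0.83], [-0.37, -0.74, -0.56]] @ diag([0.06653821745438356, 0.03481114599613779, 0.018996045178635155]) @ [[-0.63, -0.58, 0.51], [0.15, -0.74, -0.66], [-0.76, 0.34, -0.55]]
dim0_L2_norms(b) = [0.04, 0.05, 0.04]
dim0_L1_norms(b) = [0.06, 0.08, 0.06]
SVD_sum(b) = [[0.04, 0.03, -0.03], [-0.01, -0.01, 0.01], [0.02, 0.01, -0.01]] + [[0.0, -0.01, -0.01], [0.0, -0.01, -0.01], [-0.0, 0.02, 0.02]] + [[0.0, -0.0, 0.00],[0.01, -0.01, 0.01],[0.01, -0.00, 0.01]]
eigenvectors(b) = [[(0.81+0j), (0.81-0j), (0.42+0j)], [0.01-0.09j, 0.01+0.09j, (-0.83+0j)], [0.26-0.52j, 0.26+0.52j, 0.37+0.00j]]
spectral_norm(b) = 0.07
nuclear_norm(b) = 0.12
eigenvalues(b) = [(0.03+0.02j), (0.03-0.02j), (-0.03+0j)]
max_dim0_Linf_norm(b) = 0.04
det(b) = -0.00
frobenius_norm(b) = 0.08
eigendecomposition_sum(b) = [[(0.02+0.01j), 0.00+0.01j, -0.02+0.02j], [0.00-0.00j, -0j, 0.00+0.00j], [0.01-0.01j, (0.01+0j), 0.01+0.02j]] + [[0.02-0.01j, -0.01j, -0.02-0.02j],[0.00+0.00j, 0j, -0j],[0.01+0.01j, (0.01-0j), (0.01-0.02j)]] + [[0j, (0.02+0j), (-0-0j)],[(-0-0j), -0.03-0.00j, 0.01+0.00j],[0.00+0.00j, (0.01+0j), -0.00-0.00j]]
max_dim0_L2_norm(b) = 0.05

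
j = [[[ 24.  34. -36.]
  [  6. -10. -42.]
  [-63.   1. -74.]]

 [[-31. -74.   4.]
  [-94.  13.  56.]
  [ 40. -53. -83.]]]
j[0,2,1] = 1.0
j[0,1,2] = -42.0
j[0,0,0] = 24.0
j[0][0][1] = 34.0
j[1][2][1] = -53.0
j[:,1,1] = [-10.0, 13.0]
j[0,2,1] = 1.0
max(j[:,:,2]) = 56.0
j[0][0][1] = 34.0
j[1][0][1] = -74.0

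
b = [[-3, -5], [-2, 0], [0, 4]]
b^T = [[-3, -2, 0], [-5, 0, 4]]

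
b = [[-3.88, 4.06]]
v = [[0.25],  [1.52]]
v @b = [[-0.97, 1.01], [-5.90, 6.17]]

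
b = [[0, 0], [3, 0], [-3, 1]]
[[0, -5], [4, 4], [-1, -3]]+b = [[0, -5], [7, 4], [-4, -2]]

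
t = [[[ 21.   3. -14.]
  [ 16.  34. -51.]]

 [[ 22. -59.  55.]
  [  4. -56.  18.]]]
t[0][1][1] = 34.0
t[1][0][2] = 55.0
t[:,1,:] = [[16.0, 34.0, -51.0], [4.0, -56.0, 18.0]]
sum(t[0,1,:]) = -1.0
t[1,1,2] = 18.0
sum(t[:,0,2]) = 41.0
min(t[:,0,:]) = -59.0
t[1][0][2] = 55.0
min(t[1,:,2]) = 18.0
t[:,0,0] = [21.0, 22.0]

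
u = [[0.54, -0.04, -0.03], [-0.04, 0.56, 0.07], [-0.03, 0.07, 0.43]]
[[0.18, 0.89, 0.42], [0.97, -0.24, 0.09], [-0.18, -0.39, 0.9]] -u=[[-0.36, 0.93, 0.45], [1.01, -0.80, 0.02], [-0.15, -0.46, 0.47]]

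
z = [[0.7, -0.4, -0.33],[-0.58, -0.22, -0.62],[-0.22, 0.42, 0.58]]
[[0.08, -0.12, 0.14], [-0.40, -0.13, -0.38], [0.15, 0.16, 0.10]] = z @ [[0.33, 0.12, 0.3], [0.12, 0.61, -0.12], [0.3, -0.12, 0.37]]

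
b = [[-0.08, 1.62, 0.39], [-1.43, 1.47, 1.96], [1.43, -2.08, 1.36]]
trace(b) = 2.75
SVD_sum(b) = [[-0.77, 1.21, 0.23], [-1.21, 1.91, 0.36], [1.21, -1.90, -0.35]] + [[0.0, -0.02, 0.1], [0.03, -0.29, 1.63], [0.03, -0.30, 1.7]] + [[0.69,0.43,0.06], [-0.24,-0.15,-0.02], [0.19,0.12,0.02]]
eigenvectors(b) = [[0.72+0.00j, (-0.23+0.4j), (-0.23-0.4j)], [0.50+0.00j, -0.70+0.00j, -0.70-0.00j], [(0.48+0j), 0.10-0.53j, (0.1+0.53j)]]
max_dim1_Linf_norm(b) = 2.08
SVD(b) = [[0.41,0.04,0.91], [0.65,0.69,-0.32], [-0.64,0.72,0.26]] @ diag([3.542324126788809, 2.3892129548370598, 0.8915162574000952]) @ [[-0.53, 0.83, 0.16], [0.02, -0.17, 0.98], [0.85, 0.52, 0.08]]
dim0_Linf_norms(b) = [1.43, 2.08, 1.96]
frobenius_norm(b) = 4.36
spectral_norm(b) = 3.54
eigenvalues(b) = [(1.32+0j), (0.72+2.28j), (0.72-2.28j)]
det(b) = 7.55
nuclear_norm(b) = 6.82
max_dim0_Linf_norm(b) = 2.08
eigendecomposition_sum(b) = [[(0.97+0j), -0.21+0.00j, 0.74-0.00j], [0.68+0.00j, -0.15+0.00j, (0.52-0j)], [0.65+0.00j, -0.14+0.00j, (0.5-0j)]] + [[(-0.52+0.5j), 0.91-0.09j, (-0.17-0.65j)],[(-1.05-0.31j), (0.81+1.14j), (0.72-0.72j)],[0.39-0.74j, -0.97+0.44j, 0.43+0.64j]] + [[-0.52-0.50j, 0.91+0.09j, -0.17+0.65j], [(-1.05+0.31j), (0.81-1.14j), (0.72+0.72j)], [(0.39+0.74j), -0.97-0.44j, 0.43-0.64j]]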